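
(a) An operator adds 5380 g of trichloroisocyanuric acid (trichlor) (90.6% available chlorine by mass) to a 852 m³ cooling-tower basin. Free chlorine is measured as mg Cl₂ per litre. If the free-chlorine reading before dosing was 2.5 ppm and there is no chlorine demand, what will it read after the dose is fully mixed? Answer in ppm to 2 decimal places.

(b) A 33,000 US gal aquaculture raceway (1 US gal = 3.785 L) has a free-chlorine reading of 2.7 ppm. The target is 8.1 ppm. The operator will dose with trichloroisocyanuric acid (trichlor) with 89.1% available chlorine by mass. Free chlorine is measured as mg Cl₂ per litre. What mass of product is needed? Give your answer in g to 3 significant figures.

(a) 8.22 ppm; (b) 757 g

(a) Volume: 852 m³ = 852,000 L.
(a) Available chlorine delivered: 5380 g × 0.906 = 4874 g as Cl₂.
(a) Concentration rise: 4874 g / 852,000 L = 5.721 mg/L = 5.72 ppm.
(a) Final FC: 2.5 + 5.72 = 8.22 ppm.

(b) Volume: 33,000 US gal × 3.785 L/gal = 124,905 L.
(b) Chlorine deficit: 8.1 − 2.7 = 5.4 ppm = 5.4 mg/L as Cl₂.
(b) Cl₂ equivalent needed: 5.4 mg/L × 124,905 L = 674,500 mg = 674.5 g.
(b) Product at 89.1% available chlorine: 674.5 / 0.891 = 757 g.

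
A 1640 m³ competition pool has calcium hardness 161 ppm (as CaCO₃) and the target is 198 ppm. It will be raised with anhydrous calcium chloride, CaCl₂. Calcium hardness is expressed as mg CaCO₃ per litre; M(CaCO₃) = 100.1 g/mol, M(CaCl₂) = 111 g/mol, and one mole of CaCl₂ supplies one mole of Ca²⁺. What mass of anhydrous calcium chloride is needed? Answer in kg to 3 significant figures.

67.3 kg

Volume: 1640 m³ = 1,640,000 L.
Hardness to add: (198 − 161) = 37 mg/L as CaCO₃ × 1,640,000 L = 60,680 g as CaCO₃.
Moles of Ca²⁺ (1 mol Ca²⁺ ≡ 1 mol CaCO₃): 60,680 / 100.1 g/mol = 606.2 mol.
Mass of CaCl₂: 606.2 × 111 = 67,290 g.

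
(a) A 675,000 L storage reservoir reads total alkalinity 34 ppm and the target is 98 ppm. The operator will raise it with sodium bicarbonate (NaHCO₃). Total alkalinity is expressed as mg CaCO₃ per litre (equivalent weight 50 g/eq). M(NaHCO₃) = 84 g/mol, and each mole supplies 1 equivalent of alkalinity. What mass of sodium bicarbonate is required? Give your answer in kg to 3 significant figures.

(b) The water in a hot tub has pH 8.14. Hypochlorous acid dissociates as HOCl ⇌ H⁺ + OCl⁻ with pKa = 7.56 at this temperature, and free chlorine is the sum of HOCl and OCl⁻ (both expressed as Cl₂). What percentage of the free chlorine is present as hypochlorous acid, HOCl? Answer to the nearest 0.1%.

(a) Alkalinity to add: (98 − 34) = 64 mg/L as CaCO₃ × 675,000 L = 43,200 g as CaCO₃.
(a) Equivalents: 43,200 g ÷ 50 g/eq = 864 eq.
(a) NaHCO₃ supplies 1 eq per mole → 864 mol.
(a) Mass: 864 mol × 84 g/mol = 72,580 g.

(b) [OCl⁻]/[HOCl] = 10^(pH − pKa) = 10^(8.14 − 7.56) = 10^0.58 = 3.802.
(b) Fraction as HOCl = 1 / (1 + 3.802) = 0.2083.

(a) 72.6 kg; (b) 20.8%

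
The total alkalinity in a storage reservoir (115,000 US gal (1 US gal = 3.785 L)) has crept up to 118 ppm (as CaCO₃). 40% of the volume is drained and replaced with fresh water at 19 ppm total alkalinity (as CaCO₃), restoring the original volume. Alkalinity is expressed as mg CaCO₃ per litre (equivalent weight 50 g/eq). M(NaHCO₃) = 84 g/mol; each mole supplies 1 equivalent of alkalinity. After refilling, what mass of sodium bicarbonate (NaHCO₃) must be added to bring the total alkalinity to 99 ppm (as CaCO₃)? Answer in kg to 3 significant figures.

15.1 kg

Volume: 115,000 US gal × 3.785 L/gal = 435,275 L.
After draining 40% and refilling: 118 × 0.60 + 19 × 0.40 = 78.4 ppm.
Deficit to target: 99 − 78.4 = 20.6 mg/L.
As CaCO₃: 20.6 mg/L × 435,275 L = 8967 g; ÷ 50 g/eq ÷ 1 = 179.3 mol NaHCO₃.
Mass: 179.3 × 84 = 15,060 g.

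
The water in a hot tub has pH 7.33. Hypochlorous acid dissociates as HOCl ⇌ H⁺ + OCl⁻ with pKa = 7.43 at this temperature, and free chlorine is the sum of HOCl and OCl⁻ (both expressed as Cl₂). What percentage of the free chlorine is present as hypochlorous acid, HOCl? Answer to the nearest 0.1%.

55.7%

[OCl⁻]/[HOCl] = 10^(pH − pKa) = 10^(7.33 − 7.43) = 10^-0.10 = 0.7943.
Fraction as HOCl = 1 / (1 + 0.7943) = 0.5573.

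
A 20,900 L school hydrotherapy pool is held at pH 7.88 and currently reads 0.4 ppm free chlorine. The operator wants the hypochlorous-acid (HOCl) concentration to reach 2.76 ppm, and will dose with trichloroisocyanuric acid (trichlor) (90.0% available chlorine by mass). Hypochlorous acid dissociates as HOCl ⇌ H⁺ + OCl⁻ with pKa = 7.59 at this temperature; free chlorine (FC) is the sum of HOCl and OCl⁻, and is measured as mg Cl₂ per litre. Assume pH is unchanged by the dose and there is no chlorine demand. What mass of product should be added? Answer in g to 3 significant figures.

180 g

[OCl⁻]/[HOCl] = 10^(pH − pKa) = 10^(7.88 − 7.59) = 1.95; fraction as HOCl = 1/(1 + 1.95) = 0.339.
Free chlorine required for 2.76 ppm HOCl: 2.76 / 0.339 = 8.142 ppm.
FC to add: 8.142 − 0.4 = 7.742 mg/L as Cl₂.
Cl₂ equivalent: 7.742 mg/L × 20,900 L = 161.8 g.
Product at 90.0% available Cl: 161.8 / 0.9 = 179.8 g.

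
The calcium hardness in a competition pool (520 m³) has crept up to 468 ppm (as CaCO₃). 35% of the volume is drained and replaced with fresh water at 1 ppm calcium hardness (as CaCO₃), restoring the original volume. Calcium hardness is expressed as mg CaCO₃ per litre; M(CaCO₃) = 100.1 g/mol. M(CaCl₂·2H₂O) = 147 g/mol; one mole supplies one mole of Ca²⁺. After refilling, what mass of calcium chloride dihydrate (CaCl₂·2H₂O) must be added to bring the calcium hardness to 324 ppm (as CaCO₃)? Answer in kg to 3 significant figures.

14.9 kg

Volume: 520 m³ = 520,000 L.
After draining 35% and refilling: 468 × 0.65 + 1 × 0.35 = 304.55 ppm.
Deficit to target: 324 − 304.55 = 19.45 mg/L.
As CaCO₃: 19.45 mg/L × 520,000 L = 10,110 g; ÷ 100.1 = 101 mol Ca²⁺.
Mass: 101 × 147 = 14,850 g.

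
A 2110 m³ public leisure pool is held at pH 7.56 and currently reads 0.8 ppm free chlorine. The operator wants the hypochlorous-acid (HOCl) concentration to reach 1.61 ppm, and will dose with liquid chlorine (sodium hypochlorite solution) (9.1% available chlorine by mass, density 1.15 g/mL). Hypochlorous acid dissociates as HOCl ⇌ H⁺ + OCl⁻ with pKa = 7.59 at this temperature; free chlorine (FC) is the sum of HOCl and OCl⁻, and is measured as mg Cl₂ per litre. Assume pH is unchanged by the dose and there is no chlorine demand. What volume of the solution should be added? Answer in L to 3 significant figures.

Volume: 2110 m³ = 2,110,000 L.
[OCl⁻]/[HOCl] = 10^(pH − pKa) = 10^(7.56 − 7.59) = 0.9333; fraction as HOCl = 1/(1 + 0.9333) = 0.5173.
Free chlorine required for 1.61 ppm HOCl: 1.61 / 0.5173 = 3.113 ppm.
FC to add: 3.113 − 0.8 = 2.313 mg/L as Cl₂.
Cl₂ equivalent: 2.313 mg/L × 2,110,000 L = 4879 g.
Product at 9.1% available Cl: 4879 / 0.091 = 53,620 g.
Volume: 53,620 g ÷ 1.15 g/mL = 46,630 mL.

46.6 L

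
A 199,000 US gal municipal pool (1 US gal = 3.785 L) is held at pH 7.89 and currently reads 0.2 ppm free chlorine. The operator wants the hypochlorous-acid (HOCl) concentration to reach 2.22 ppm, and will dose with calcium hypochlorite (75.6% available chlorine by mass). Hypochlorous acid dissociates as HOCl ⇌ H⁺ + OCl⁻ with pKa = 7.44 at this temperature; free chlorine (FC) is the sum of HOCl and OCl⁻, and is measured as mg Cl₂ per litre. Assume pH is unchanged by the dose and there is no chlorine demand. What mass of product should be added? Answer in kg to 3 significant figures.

8.25 kg

Volume: 199,000 US gal × 3.785 L/gal = 753,215 L.
[OCl⁻]/[HOCl] = 10^(pH − pKa) = 10^(7.89 − 7.44) = 2.818; fraction as HOCl = 1/(1 + 2.818) = 0.2619.
Free chlorine required for 2.22 ppm HOCl: 2.22 / 0.2619 = 8.477 ppm.
FC to add: 8.477 − 0.2 = 8.277 mg/L as Cl₂.
Cl₂ equivalent: 8.277 mg/L × 753,215 L = 6234 g.
Product at 75.6% available Cl: 6234 / 0.756 = 8246 g.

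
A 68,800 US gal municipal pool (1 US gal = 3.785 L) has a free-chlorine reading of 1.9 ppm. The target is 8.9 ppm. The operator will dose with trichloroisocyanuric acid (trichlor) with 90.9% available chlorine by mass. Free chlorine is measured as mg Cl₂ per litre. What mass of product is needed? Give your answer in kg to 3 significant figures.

Volume: 68,800 US gal × 3.785 L/gal = 260,408 L.
Chlorine deficit: 8.9 − 1.9 = 7 ppm = 7 mg/L as Cl₂.
Cl₂ equivalent needed: 7 mg/L × 260,408 L = 1,823,000 mg = 1823 g.
Product at 90.9% available chlorine: 1823 / 0.909 = 2005 g.

2.01 kg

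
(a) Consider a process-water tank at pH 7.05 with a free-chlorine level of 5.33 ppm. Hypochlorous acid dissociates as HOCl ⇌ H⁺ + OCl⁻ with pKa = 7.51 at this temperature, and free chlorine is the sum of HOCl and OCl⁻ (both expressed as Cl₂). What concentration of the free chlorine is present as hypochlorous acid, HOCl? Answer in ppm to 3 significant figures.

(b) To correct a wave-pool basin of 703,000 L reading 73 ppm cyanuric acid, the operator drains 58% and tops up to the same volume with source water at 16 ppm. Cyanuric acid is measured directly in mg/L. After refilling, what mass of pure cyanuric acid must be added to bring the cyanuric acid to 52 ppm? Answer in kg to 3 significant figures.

(a) 3.96 ppm; (b) 8.48 kg

(a) [OCl⁻]/[HOCl] = 10^(pH − pKa) = 10^(7.05 − 7.51) = 10^-0.46 = 0.3467.
(a) Fraction as HOCl = 1 / (1 + 0.3467) = 0.7425.
(a) HOCl = 0.7425 × 5.33 ppm = 3.958 ppm.

(b) After draining 58% and refilling: 73 × 0.42 + 16 × 0.58 = 39.94 ppm.
(b) Deficit to target: 52 − 39.94 = 12.06 mg/L.
(b) Mass: 12.06 mg/L × 703,000 L = 8478 g cyanuric acid.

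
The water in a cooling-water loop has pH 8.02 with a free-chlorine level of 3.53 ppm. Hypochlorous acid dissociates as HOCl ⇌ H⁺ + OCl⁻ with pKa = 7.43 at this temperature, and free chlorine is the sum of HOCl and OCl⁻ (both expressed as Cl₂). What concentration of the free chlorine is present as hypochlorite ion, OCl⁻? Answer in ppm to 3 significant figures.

[OCl⁻]/[HOCl] = 10^(pH − pKa) = 10^(8.02 − 7.43) = 10^0.59 = 3.89.
Fraction as HOCl = 1 / (1 + 3.89) = 0.2045.
OCl⁻ = (1 − 0.2045) × 3.53 ppm = 2.808 ppm.

2.81 ppm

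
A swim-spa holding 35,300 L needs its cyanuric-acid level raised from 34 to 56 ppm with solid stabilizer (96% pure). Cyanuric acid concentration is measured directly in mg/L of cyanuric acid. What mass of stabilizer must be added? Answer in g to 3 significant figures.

CYA to add: (56 − 34) = 22 mg/L × 35,300 L = 776.6 g cyanuric acid.
At 96% purity: 776.6 / 0.96 = 809 g product.

809 g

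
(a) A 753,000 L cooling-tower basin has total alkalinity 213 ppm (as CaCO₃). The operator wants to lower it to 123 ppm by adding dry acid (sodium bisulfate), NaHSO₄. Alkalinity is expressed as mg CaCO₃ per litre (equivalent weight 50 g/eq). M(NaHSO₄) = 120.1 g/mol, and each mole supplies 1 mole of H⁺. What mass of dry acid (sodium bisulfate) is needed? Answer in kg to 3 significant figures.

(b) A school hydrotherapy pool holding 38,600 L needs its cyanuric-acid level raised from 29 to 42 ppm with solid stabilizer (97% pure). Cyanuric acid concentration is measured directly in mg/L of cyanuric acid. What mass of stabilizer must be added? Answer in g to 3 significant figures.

(a) Alkalinity to neutralize: (213 − 123) = 90 mg/L as CaCO₃ × 753,000 L = 67,770 g as CaCO₃.
(a) Equivalents of H⁺ required: 67,770 ÷ 50 g/eq = 1355 eq = 1355 mol NaHSO₄.
(a) Mass of NaHSO₄: 1355 × 120.1 = 162,800 g.

(b) CYA to add: (42 − 29) = 13 mg/L × 38,600 L = 501.8 g cyanuric acid.
(b) At 97% purity: 501.8 / 0.97 = 517.3 g product.

(a) 163 kg; (b) 517 g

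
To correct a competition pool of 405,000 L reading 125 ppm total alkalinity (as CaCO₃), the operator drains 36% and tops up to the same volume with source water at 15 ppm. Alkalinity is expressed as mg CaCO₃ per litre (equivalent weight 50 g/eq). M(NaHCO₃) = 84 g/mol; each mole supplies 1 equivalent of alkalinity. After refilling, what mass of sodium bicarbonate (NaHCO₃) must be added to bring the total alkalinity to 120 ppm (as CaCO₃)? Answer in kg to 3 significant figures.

23.5 kg

After draining 36% and refilling: 125 × 0.64 + 15 × 0.36 = 85.4 ppm.
Deficit to target: 120 − 85.4 = 34.6 mg/L.
As CaCO₃: 34.6 mg/L × 405,000 L = 14,010 g; ÷ 50 g/eq ÷ 1 = 280.3 mol NaHCO₃.
Mass: 280.3 × 84 = 23,540 g.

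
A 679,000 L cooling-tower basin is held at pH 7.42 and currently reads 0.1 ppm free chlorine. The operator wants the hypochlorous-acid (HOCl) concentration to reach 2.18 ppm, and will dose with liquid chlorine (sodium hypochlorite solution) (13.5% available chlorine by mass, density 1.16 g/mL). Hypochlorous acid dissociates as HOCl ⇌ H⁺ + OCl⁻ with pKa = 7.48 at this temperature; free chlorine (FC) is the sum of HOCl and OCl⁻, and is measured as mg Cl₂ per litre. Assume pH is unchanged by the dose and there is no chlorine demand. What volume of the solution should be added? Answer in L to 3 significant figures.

[OCl⁻]/[HOCl] = 10^(pH − pKa) = 10^(7.42 − 7.48) = 0.871; fraction as HOCl = 1/(1 + 0.871) = 0.5345.
Free chlorine required for 2.18 ppm HOCl: 2.18 / 0.5345 = 4.079 ppm.
FC to add: 4.079 − 0.1 = 3.979 mg/L as Cl₂.
Cl₂ equivalent: 3.979 mg/L × 679,000 L = 2702 g.
Product at 13.5% available Cl: 2702 / 0.135 = 20,010 g.
Volume: 20,010 g ÷ 1.16 g/mL = 17,250 mL.

17.3 L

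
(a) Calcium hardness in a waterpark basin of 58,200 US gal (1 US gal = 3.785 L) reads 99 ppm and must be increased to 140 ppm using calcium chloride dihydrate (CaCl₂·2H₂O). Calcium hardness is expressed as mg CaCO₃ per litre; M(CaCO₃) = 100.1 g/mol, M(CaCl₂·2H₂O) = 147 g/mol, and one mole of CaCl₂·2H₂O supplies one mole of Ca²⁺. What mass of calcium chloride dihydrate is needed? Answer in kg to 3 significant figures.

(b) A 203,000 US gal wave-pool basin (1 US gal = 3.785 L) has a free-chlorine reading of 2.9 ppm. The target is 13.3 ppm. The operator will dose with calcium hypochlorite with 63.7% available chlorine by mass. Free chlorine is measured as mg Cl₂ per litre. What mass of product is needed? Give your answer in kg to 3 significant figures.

(a) 13.3 kg; (b) 12.5 kg

(a) Volume: 58,200 US gal × 3.785 L/gal = 220,287 L.
(a) Hardness to add: (140 − 99) = 41 mg/L as CaCO₃ × 220,287 L = 9032 g as CaCO₃.
(a) Moles of Ca²⁺ (1 mol Ca²⁺ ≡ 1 mol CaCO₃): 9032 / 100.1 g/mol = 90.23 mol.
(a) Mass of CaCl₂·2H₂O: 90.23 × 147 = 13,260 g.

(b) Volume: 203,000 US gal × 3.785 L/gal = 768,355 L.
(b) Chlorine deficit: 13.3 − 2.9 = 10.4 ppm = 10.4 mg/L as Cl₂.
(b) Cl₂ equivalent needed: 10.4 mg/L × 768,355 L = 7,991,000 mg = 7991 g.
(b) Product at 63.7% available chlorine: 7991 / 0.637 = 12,540 g.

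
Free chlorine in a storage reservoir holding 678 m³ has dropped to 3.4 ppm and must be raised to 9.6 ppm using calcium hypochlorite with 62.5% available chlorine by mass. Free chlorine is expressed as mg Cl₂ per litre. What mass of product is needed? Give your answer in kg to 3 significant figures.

Volume: 678 m³ = 678,000 L.
Chlorine deficit: 9.6 − 3.4 = 6.2 ppm = 6.2 mg/L as Cl₂.
Cl₂ equivalent needed: 6.2 mg/L × 678,000 L = 4,204,000 mg = 4204 g.
Product at 62.5% available chlorine: 4204 / 0.625 = 6726 g.

6.73 kg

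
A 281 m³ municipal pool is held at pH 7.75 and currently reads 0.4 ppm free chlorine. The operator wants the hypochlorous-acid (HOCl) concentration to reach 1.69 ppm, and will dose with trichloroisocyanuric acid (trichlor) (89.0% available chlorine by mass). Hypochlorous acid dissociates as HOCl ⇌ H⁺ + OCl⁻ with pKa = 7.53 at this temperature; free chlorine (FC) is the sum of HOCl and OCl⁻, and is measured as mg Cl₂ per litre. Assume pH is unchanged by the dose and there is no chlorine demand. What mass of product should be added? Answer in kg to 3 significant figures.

1.29 kg

Volume: 281 m³ = 281,000 L.
[OCl⁻]/[HOCl] = 10^(pH − pKa) = 10^(7.75 − 7.53) = 1.66; fraction as HOCl = 1/(1 + 1.66) = 0.376.
Free chlorine required for 1.69 ppm HOCl: 1.69 / 0.376 = 4.495 ppm.
FC to add: 4.495 − 0.4 = 4.095 mg/L as Cl₂.
Cl₂ equivalent: 4.095 mg/L × 281,000 L = 1151 g.
Product at 89.0% available Cl: 1151 / 0.89 = 1293 g.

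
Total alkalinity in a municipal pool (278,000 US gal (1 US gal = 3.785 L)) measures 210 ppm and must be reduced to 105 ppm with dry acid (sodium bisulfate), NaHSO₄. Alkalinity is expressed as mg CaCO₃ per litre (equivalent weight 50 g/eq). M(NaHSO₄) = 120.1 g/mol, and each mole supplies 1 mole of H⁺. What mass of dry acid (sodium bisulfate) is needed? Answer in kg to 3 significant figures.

Volume: 278,000 US gal × 3.785 L/gal = 1,052,230 L.
Alkalinity to neutralize: (210 − 105) = 105 mg/L as CaCO₃ × 1,052,230 L = 110,500 g as CaCO₃.
Equivalents of H⁺ required: 110,500 ÷ 50 g/eq = 2210 eq = 2210 mol NaHSO₄.
Mass of NaHSO₄: 2210 × 120.1 = 265,400 g.

265 kg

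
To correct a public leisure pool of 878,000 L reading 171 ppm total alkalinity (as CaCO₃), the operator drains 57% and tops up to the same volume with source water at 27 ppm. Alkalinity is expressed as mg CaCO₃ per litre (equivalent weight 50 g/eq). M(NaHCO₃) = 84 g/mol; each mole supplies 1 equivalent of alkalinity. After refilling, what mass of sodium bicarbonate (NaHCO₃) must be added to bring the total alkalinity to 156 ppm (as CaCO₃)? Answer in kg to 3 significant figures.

98.9 kg

After draining 57% and refilling: 171 × 0.43 + 27 × 0.57 = 88.92 ppm.
Deficit to target: 156 − 88.92 = 67.08 mg/L.
As CaCO₃: 67.08 mg/L × 878,000 L = 58,900 g; ÷ 50 g/eq ÷ 1 = 1178 mol NaHCO₃.
Mass: 1178 × 84 = 98,950 g.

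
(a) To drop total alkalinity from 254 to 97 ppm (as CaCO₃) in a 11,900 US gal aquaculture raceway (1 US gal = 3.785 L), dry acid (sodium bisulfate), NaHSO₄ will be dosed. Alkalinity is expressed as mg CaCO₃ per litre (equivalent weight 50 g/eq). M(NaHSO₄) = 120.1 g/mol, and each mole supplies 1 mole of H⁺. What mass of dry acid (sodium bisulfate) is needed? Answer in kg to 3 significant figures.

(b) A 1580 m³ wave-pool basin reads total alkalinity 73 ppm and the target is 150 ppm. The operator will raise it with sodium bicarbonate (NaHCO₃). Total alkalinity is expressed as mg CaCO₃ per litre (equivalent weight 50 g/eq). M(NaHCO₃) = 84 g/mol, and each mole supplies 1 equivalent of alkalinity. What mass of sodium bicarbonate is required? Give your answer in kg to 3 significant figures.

(a) Volume: 11,900 US gal × 3.785 L/gal = 45,042 L.
(a) Alkalinity to neutralize: (254 − 97) = 157 mg/L as CaCO₃ × 45,042 L = 7072 g as CaCO₃.
(a) Equivalents of H⁺ required: 7072 ÷ 50 g/eq = 141.4 eq = 141.4 mol NaHSO₄.
(a) Mass of NaHSO₄: 141.4 × 120.1 = 16,990 g.

(b) Volume: 1580 m³ = 1,580,000 L.
(b) Alkalinity to add: (150 − 73) = 77 mg/L as CaCO₃ × 1,580,000 L = 121,700 g as CaCO₃.
(b) Equivalents: 121,700 g ÷ 50 g/eq = 2433 eq.
(b) NaHCO₃ supplies 1 eq per mole → 2433 mol.
(b) Mass: 2433 mol × 84 g/mol = 204,400 g.

(a) 17.0 kg; (b) 204 kg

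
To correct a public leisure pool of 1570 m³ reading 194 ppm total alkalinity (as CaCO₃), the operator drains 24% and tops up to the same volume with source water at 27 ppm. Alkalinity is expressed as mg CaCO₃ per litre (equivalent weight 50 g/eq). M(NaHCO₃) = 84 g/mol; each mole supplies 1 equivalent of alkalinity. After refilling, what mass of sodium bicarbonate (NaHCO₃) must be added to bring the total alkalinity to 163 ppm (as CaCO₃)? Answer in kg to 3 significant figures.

Volume: 1570 m³ = 1,570,000 L.
After draining 24% and refilling: 194 × 0.76 + 27 × 0.24 = 153.92 ppm.
Deficit to target: 163 − 153.92 = 9.08 mg/L.
As CaCO₃: 9.08 mg/L × 1,570,000 L = 14,260 g; ÷ 50 g/eq ÷ 1 = 285.1 mol NaHCO₃.
Mass: 285.1 × 84 = 23,950 g.

23.9 kg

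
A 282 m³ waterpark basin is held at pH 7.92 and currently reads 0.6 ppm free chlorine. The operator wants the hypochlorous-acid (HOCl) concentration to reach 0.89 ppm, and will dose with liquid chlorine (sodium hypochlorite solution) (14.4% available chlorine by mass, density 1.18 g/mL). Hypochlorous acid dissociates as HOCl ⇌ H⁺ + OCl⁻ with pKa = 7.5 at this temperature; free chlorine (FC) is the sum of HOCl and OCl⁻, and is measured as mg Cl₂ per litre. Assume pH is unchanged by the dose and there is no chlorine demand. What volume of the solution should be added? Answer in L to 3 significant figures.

Volume: 282 m³ = 282,000 L.
[OCl⁻]/[HOCl] = 10^(pH − pKa) = 10^(7.92 − 7.5) = 2.63; fraction as HOCl = 1/(1 + 2.63) = 0.2755.
Free chlorine required for 0.89 ppm HOCl: 0.89 / 0.2755 = 3.231 ppm.
FC to add: 3.231 − 0.6 = 2.631 mg/L as Cl₂.
Cl₂ equivalent: 2.631 mg/L × 282,000 L = 741.9 g.
Product at 14.4% available Cl: 741.9 / 0.144 = 5152 g.
Volume: 5152 g ÷ 1.18 g/mL = 4366 mL.

4.37 L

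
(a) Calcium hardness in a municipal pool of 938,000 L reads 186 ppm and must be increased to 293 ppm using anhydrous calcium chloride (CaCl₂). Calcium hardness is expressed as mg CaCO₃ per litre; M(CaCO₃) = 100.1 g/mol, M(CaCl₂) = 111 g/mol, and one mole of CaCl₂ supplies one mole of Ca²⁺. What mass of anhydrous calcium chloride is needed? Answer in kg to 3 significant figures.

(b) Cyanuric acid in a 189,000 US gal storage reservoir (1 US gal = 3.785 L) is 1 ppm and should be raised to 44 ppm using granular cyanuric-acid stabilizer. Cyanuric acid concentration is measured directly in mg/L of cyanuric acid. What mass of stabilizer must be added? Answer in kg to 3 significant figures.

(a) 111 kg; (b) 30.8 kg

(a) Hardness to add: (293 − 186) = 107 mg/L as CaCO₃ × 938,000 L = 100,400 g as CaCO₃.
(a) Moles of Ca²⁺ (1 mol Ca²⁺ ≡ 1 mol CaCO₃): 100,400 / 100.1 g/mol = 1003 mol.
(a) Mass of CaCl₂: 1003 × 111 = 111,300 g.

(b) Volume: 189,000 US gal × 3.785 L/gal = 715,365 L.
(b) CYA to add: (44 − 1) = 43 mg/L × 715,365 L = 30,760 g cyanuric acid.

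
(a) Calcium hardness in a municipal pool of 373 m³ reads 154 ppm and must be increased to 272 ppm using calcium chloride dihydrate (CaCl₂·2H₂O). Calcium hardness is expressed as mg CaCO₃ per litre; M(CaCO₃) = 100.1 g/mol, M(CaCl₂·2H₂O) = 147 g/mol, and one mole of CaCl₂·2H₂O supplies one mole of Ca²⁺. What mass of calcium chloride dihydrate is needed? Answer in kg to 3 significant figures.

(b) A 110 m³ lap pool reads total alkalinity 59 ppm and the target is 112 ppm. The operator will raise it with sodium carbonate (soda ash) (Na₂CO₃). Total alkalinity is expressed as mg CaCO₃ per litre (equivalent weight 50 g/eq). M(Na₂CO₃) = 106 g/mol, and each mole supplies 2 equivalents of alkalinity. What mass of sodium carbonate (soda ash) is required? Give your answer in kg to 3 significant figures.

(a) 64.6 kg; (b) 6.18 kg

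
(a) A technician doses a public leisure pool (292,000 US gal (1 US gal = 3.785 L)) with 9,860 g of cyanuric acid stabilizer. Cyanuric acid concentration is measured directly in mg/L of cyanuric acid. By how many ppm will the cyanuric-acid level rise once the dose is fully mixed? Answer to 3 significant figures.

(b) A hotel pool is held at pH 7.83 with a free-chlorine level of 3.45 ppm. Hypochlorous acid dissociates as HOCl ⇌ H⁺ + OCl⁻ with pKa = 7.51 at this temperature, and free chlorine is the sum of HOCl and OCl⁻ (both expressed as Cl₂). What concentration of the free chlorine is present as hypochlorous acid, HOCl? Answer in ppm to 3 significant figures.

(a) Volume: 292,000 US gal × 3.785 L/gal = 1,105,220 L.
(a) Rise: 9,860 g / 1,105,220 L × 1000 = 8.921 mg/L.

(b) [OCl⁻]/[HOCl] = 10^(pH − pKa) = 10^(7.83 − 7.51) = 10^0.32 = 2.089.
(b) Fraction as HOCl = 1 / (1 + 2.089) = 0.3237.
(b) HOCl = 0.3237 × 3.45 ppm = 1.117 ppm.

(a) 8.92 ppm; (b) 1.12 ppm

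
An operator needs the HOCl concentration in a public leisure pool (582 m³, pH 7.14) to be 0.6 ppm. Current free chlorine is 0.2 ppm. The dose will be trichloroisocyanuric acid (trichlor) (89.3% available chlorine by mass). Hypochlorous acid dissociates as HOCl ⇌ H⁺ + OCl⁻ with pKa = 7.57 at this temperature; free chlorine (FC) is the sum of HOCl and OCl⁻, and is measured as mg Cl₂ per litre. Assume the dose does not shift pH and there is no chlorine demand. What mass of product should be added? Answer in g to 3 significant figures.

Volume: 582 m³ = 582,000 L.
[OCl⁻]/[HOCl] = 10^(pH − pKa) = 10^(7.14 − 7.57) = 0.3715; fraction as HOCl = 1/(1 + 0.3715) = 0.7291.
Free chlorine required for 0.6 ppm HOCl: 0.6 / 0.7291 = 0.8229 ppm.
FC to add: 0.8229 − 0.2 = 0.6229 mg/L as Cl₂.
Cl₂ equivalent: 0.6229 mg/L × 582,000 L = 362.5 g.
Product at 89.3% available Cl: 362.5 / 0.893 = 406 g.

406 g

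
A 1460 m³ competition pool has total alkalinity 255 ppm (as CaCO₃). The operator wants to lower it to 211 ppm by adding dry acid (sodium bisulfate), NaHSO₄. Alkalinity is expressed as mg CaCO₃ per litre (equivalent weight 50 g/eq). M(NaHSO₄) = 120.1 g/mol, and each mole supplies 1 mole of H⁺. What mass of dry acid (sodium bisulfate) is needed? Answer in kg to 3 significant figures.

154 kg

Volume: 1460 m³ = 1,460,000 L.
Alkalinity to neutralize: (255 − 211) = 44 mg/L as CaCO₃ × 1,460,000 L = 64,240 g as CaCO₃.
Equivalents of H⁺ required: 64,240 ÷ 50 g/eq = 1285 eq = 1285 mol NaHSO₄.
Mass of NaHSO₄: 1285 × 120.1 = 154,300 g.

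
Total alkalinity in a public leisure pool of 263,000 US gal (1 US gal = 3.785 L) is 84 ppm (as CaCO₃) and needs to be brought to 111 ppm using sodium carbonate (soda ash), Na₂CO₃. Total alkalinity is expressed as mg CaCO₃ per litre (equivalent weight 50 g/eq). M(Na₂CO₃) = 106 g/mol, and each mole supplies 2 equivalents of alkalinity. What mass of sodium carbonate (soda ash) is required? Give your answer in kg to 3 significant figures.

Volume: 263,000 US gal × 3.785 L/gal = 995,455 L.
Alkalinity to add: (111 − 84) = 27 mg/L as CaCO₃ × 995,455 L = 26,880 g as CaCO₃.
Equivalents: 26,880 g ÷ 50 g/eq = 537.5 eq.
Each mole of Na₂CO₃ supplies 2 eq, so 537.5 / 2 = 268.8 mol.
Mass: 268.8 mol × 106 g/mol = 28,490 g.

28.5 kg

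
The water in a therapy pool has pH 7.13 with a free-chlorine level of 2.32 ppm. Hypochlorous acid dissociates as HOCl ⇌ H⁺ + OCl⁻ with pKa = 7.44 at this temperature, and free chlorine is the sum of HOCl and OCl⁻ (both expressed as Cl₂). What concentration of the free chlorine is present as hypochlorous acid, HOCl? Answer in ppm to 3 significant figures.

[OCl⁻]/[HOCl] = 10^(pH − pKa) = 10^(7.13 − 7.44) = 10^-0.31 = 0.4898.
Fraction as HOCl = 1 / (1 + 0.4898) = 0.6712.
HOCl = 0.6712 × 2.32 ppm = 1.557 ppm.

1.56 ppm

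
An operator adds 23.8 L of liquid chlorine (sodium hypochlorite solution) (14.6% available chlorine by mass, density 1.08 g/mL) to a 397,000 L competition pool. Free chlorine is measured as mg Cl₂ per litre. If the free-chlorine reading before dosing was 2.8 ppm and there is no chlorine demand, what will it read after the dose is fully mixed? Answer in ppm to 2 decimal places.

12.25 ppm

Mass of solution: 23.8 L × 1000 mL/L × 1.08 g/mL = 25,700 g.
Available chlorine delivered: 25,700 g × 0.146 = 3753 g as Cl₂.
Concentration rise: 3753 g / 397,000 L = 9.453 mg/L = 9.45 ppm.
Final FC: 2.8 + 9.45 = 12.25 ppm.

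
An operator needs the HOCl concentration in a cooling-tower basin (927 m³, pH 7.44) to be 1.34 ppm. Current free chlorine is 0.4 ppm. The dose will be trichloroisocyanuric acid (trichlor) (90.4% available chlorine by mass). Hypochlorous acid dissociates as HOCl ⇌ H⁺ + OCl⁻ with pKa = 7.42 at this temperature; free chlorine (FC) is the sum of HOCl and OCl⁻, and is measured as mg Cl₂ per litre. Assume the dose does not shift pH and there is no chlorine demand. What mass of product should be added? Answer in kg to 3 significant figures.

2.40 kg

Volume: 927 m³ = 927,000 L.
[OCl⁻]/[HOCl] = 10^(pH − pKa) = 10^(7.44 − 7.42) = 1.047; fraction as HOCl = 1/(1 + 1.047) = 0.4885.
Free chlorine required for 1.34 ppm HOCl: 1.34 / 0.4885 = 2.743 ppm.
FC to add: 2.743 − 0.4 = 2.343 mg/L as Cl₂.
Cl₂ equivalent: 2.343 mg/L × 927,000 L = 2172 g.
Product at 90.4% available Cl: 2172 / 0.904 = 2403 g.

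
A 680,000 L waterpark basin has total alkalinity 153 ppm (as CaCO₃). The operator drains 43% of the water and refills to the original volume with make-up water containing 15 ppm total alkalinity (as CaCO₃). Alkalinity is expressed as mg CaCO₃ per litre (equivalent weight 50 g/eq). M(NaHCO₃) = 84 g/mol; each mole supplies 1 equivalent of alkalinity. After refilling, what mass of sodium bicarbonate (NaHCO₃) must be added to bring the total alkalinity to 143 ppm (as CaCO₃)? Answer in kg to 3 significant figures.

56.4 kg

After draining 43% and refilling: 153 × 0.57 + 15 × 0.43 = 93.66 ppm.
Deficit to target: 143 − 93.66 = 49.34 mg/L.
As CaCO₃: 49.34 mg/L × 680,000 L = 33,550 g; ÷ 50 g/eq ÷ 1 = 671 mol NaHCO₃.
Mass: 671 × 84 = 56,370 g.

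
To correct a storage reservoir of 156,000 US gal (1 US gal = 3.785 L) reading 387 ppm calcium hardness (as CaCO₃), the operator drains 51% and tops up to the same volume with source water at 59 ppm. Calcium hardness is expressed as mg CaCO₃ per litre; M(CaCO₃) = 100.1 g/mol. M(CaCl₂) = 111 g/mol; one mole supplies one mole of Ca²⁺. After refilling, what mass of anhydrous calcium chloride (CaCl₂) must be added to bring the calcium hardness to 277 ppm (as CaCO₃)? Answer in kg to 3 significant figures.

Volume: 156,000 US gal × 3.785 L/gal = 590,460 L.
After draining 51% and refilling: 387 × 0.49 + 59 × 0.51 = 219.72 ppm.
Deficit to target: 277 − 219.72 = 57.28 mg/L.
As CaCO₃: 57.28 mg/L × 590,460 L = 33,820 g; ÷ 100.1 = 337.9 mol Ca²⁺.
Mass: 337.9 × 111 = 37,500 g.

37.5 kg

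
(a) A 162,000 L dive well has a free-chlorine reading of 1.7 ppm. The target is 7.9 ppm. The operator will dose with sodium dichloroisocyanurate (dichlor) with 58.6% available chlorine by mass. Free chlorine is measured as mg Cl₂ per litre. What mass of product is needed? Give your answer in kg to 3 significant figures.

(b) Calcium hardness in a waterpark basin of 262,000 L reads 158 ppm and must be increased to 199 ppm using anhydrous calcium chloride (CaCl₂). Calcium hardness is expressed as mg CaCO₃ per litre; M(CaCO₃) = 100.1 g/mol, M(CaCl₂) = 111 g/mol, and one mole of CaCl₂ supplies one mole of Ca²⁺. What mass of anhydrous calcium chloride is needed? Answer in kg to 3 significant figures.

(a) Chlorine deficit: 7.9 − 1.7 = 6.2 ppm = 6.2 mg/L as Cl₂.
(a) Cl₂ equivalent needed: 6.2 mg/L × 162,000 L = 1,004,000 mg = 1004 g.
(a) Product at 58.6% available chlorine: 1004 / 0.586 = 1714 g.

(b) Hardness to add: (199 − 158) = 41 mg/L as CaCO₃ × 262,000 L = 10,740 g as CaCO₃.
(b) Moles of Ca²⁺ (1 mol Ca²⁺ ≡ 1 mol CaCO₃): 10,740 / 100.1 g/mol = 107.3 mol.
(b) Mass of CaCl₂: 107.3 × 111 = 11,910 g.

(a) 1.71 kg; (b) 11.9 kg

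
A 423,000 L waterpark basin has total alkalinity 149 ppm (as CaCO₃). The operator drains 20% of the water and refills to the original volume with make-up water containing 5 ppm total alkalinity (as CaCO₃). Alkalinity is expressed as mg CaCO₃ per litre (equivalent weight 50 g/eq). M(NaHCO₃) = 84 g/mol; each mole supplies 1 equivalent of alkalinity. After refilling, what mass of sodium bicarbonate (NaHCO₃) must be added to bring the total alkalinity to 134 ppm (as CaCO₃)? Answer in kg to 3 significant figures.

9.81 kg

After draining 20% and refilling: 149 × 0.80 + 5 × 0.20 = 120.2 ppm.
Deficit to target: 134 − 120.2 = 13.8 mg/L.
As CaCO₃: 13.8 mg/L × 423,000 L = 5837 g; ÷ 50 g/eq ÷ 1 = 116.7 mol NaHCO₃.
Mass: 116.7 × 84 = 9807 g.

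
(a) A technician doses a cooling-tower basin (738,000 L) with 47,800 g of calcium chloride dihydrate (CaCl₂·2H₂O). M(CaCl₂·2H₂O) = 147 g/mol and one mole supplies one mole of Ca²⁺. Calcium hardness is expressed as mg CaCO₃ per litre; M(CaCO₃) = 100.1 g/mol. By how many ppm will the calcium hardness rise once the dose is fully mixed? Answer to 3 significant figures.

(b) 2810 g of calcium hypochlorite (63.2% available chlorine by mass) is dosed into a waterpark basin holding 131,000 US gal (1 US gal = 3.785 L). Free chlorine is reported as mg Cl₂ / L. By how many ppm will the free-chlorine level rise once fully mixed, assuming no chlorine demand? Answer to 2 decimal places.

(a) 44.1 ppm; (b) 3.58 ppm

(a) Moles of Ca²⁺: 47,800 g ÷ 147 g/mol = 325.2 mol.
(a) As CaCO₃: 325.2 mol × 100.1 g/mol = 32,550 g.
(a) Rise: 32,550 g / 738,000 L × 1000 = 44.11 mg/L.

(b) Volume: 131,000 US gal × 3.785 L/gal = 495,835 L.
(b) Available chlorine delivered: 2810 g × 0.632 = 1776 g as Cl₂.
(b) Concentration rise: 1776 g / 495,835 L = 3.582 mg/L = 3.58 ppm.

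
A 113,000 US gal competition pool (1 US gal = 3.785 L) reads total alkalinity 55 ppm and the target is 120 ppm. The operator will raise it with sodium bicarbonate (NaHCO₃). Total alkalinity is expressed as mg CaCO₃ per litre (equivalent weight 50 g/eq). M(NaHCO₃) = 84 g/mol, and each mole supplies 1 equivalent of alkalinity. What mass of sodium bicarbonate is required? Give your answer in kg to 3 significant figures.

Volume: 113,000 US gal × 3.785 L/gal = 427,705 L.
Alkalinity to add: (120 − 55) = 65 mg/L as CaCO₃ × 427,705 L = 27,800 g as CaCO₃.
Equivalents: 27,800 g ÷ 50 g/eq = 556 eq.
NaHCO₃ supplies 1 eq per mole → 556 mol.
Mass: 556 mol × 84 g/mol = 46,710 g.

46.7 kg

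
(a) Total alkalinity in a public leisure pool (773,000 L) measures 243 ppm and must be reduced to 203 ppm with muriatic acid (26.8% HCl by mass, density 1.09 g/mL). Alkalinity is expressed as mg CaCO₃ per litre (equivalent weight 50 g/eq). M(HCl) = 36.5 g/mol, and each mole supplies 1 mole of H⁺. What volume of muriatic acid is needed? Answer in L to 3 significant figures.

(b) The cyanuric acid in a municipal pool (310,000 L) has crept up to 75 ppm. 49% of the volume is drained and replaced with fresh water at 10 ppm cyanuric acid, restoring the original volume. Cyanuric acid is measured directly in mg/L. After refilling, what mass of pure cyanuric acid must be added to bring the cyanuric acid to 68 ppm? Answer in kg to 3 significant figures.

(a) Alkalinity to neutralize: (243 − 203) = 40 mg/L as CaCO₃ × 773,000 L = 30,920 g as CaCO₃.
(a) Equivalents of H⁺ required: 30,920 ÷ 50 g/eq = 618.4 eq = 618.4 mol HCl.
(a) Mass of HCl: 618.4 × 36.5 = 22,570 g.
(a) Mass of 26.8% solution: 22,570 / 0.268 = 84,220 g.
(a) Volume: 84,220 g ÷ 1.09 g/mL = 77,270 mL.

(b) After draining 49% and refilling: 75 × 0.51 + 10 × 0.49 = 43.15 ppm.
(b) Deficit to target: 68 − 43.15 = 24.85 mg/L.
(b) Mass: 24.85 mg/L × 310,000 L = 7704 g cyanuric acid.

(a) 77.3 L; (b) 7.70 kg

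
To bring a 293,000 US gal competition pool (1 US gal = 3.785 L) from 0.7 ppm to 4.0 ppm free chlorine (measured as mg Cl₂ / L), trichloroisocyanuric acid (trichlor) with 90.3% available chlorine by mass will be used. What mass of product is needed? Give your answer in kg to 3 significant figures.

Volume: 293,000 US gal × 3.785 L/gal = 1,109,005 L.
Chlorine deficit: 4.0 − 0.7 = 3.3 ppm = 3.3 mg/L as Cl₂.
Cl₂ equivalent needed: 3.3 mg/L × 1,109,005 L = 3,660,000 mg = 3660 g.
Product at 90.3% available chlorine: 3660 / 0.903 = 4053 g.

4.05 kg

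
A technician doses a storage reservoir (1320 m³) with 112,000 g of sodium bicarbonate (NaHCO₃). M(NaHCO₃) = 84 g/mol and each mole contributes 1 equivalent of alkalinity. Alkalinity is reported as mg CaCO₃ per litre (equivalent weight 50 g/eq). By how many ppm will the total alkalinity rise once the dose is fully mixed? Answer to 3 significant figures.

50.5 ppm

Volume: 1320 m³ = 1,320,000 L.
Moles of NaHCO₃: 112,000 g ÷ 84 g/mol = 1333 mol → 1333 eq of alkalinity.
As CaCO₃: 1333 eq × 50 g/eq = 66,670 g.
Rise: 66,670 g / 1,320,000 L × 1000 = 50.51 mg/L.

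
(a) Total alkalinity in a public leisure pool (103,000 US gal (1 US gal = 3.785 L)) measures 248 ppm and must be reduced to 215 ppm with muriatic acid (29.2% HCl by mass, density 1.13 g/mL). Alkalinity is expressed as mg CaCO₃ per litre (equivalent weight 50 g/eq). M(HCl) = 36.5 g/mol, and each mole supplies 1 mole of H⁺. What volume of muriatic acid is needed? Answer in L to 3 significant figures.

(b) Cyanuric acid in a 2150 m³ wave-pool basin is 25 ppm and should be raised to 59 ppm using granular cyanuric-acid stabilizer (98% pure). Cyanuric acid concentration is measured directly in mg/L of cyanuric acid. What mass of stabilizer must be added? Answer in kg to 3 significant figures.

(a) 28.5 L; (b) 74.6 kg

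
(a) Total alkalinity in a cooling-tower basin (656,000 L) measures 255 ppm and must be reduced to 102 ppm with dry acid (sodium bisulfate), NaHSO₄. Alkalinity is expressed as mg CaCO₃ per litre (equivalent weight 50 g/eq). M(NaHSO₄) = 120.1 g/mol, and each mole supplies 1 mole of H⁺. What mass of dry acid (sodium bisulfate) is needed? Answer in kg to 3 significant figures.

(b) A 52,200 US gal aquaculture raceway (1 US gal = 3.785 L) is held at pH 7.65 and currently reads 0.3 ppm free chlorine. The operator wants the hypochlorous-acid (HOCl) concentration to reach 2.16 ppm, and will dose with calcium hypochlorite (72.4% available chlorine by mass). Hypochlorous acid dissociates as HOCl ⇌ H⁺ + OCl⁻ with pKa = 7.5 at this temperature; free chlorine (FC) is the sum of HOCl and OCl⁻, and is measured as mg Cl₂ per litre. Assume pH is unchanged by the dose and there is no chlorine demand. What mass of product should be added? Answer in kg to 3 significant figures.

(a) 241 kg; (b) 1.34 kg

(a) Alkalinity to neutralize: (255 − 102) = 153 mg/L as CaCO₃ × 656,000 L = 100,400 g as CaCO₃.
(a) Equivalents of H⁺ required: 100,400 ÷ 50 g/eq = 2007 eq = 2007 mol NaHSO₄.
(a) Mass of NaHSO₄: 2007 × 120.1 = 241,100 g.

(b) Volume: 52,200 US gal × 3.785 L/gal = 197,577 L.
(b) [OCl⁻]/[HOCl] = 10^(pH − pKa) = 10^(7.65 − 7.5) = 1.413; fraction as HOCl = 1/(1 + 1.413) = 0.4145.
(b) Free chlorine required for 2.16 ppm HOCl: 2.16 / 0.4145 = 5.211 ppm.
(b) FC to add: 5.211 − 0.3 = 4.911 mg/L as Cl₂.
(b) Cl₂ equivalent: 4.911 mg/L × 197,577 L = 970.3 g.
(b) Product at 72.4% available Cl: 970.3 / 0.724 = 1340 g.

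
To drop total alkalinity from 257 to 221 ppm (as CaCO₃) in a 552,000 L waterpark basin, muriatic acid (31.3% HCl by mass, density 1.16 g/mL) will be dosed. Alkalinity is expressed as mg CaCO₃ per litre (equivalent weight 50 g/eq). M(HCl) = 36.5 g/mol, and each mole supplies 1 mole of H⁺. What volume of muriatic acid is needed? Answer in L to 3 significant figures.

40.0 L

Alkalinity to neutralize: (257 − 221) = 36 mg/L as CaCO₃ × 552,000 L = 19,870 g as CaCO₃.
Equivalents of H⁺ required: 19,870 ÷ 50 g/eq = 397.4 eq = 397.4 mol HCl.
Mass of HCl: 397.4 × 36.5 = 14,510 g.
Mass of 31.3% solution: 14,510 / 0.313 = 46,350 g.
Volume: 46,350 g ÷ 1.16 g/mL = 39,950 mL.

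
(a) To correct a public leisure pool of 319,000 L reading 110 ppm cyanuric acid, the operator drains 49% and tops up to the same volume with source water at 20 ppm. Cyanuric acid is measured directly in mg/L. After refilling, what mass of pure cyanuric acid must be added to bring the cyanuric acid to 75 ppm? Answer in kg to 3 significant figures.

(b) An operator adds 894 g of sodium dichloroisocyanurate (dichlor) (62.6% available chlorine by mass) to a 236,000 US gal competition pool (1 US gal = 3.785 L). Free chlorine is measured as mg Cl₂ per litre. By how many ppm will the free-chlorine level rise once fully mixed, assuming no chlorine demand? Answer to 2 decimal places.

(a) 2.90 kg; (b) 0.63 ppm

(a) After draining 49% and refilling: 110 × 0.51 + 20 × 0.49 = 65.9 ppm.
(a) Deficit to target: 75 − 65.9 = 9.1 mg/L.
(a) Mass: 9.1 mg/L × 319,000 L = 2903 g cyanuric acid.

(b) Volume: 236,000 US gal × 3.785 L/gal = 893,260 L.
(b) Available chlorine delivered: 894 g × 0.626 = 559.6 g as Cl₂.
(b) Concentration rise: 559.6 g / 893,260 L = 0.6265 mg/L = 0.63 ppm.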